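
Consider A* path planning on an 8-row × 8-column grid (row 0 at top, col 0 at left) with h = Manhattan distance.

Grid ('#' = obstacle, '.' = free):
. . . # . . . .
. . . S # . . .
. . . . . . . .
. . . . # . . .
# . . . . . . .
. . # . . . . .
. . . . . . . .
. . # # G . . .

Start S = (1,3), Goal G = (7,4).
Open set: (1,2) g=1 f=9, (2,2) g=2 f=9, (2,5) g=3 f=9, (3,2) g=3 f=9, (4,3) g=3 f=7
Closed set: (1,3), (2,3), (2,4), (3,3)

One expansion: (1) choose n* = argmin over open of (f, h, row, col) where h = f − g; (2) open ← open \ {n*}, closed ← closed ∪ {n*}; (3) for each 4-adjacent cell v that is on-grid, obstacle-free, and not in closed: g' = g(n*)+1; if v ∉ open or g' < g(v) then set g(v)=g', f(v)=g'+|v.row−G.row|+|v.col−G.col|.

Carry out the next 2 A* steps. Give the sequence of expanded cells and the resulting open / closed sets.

step 1: expand (4,3) (f=7, h=4) → closed; open now [(1,2) g=1 f=9, (2,2) g=2 f=9, (2,5) g=3 f=9, (3,2) g=3 f=9, (4,2) g=4 f=9, (4,4) g=4 f=7, (5,3) g=4 f=7]
step 2: expand (4,4) (f=7, h=3) → closed; open now [(1,2) g=1 f=9, (2,2) g=2 f=9, (2,5) g=3 f=9, (3,2) g=3 f=9, (4,2) g=4 f=9, (4,5) g=5 f=9, (5,3) g=4 f=7, (5,4) g=5 f=7]

order=[(4,3) → (4,4)]; open=[(1,2) g=1 f=9, (2,2) g=2 f=9, (2,5) g=3 f=9, (3,2) g=3 f=9, (4,2) g=4 f=9, (4,5) g=5 f=9, (5,3) g=4 f=7, (5,4) g=5 f=7]; closed=[(1,3), (2,3), (2,4), (3,3), (4,3), (4,4)]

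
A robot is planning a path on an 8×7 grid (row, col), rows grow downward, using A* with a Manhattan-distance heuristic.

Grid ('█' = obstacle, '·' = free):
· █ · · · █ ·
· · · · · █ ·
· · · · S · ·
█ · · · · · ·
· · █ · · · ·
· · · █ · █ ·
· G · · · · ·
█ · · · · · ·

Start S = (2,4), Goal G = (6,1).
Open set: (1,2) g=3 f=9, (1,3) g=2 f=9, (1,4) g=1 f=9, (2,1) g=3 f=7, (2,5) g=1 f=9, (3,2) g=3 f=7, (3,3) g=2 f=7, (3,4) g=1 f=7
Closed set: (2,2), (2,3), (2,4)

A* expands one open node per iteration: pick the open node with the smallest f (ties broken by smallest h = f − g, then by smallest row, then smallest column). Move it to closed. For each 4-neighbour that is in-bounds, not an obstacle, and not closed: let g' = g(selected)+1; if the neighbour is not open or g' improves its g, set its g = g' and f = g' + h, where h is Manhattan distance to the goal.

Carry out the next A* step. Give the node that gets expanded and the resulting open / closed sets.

expanded=(2,1); open=[(1,1) g=4 f=9, (1,2) g=3 f=9, (1,3) g=2 f=9, (1,4) g=1 f=9, (2,0) g=4 f=9, (2,5) g=1 f=9, (3,1) g=4 f=7, (3,2) g=3 f=7, (3,3) g=2 f=7, (3,4) g=1 f=7]; closed=[(2,1), (2,2), (2,3), (2,4)]

step 1: expand (2,1) (f=7, h=4) → closed; open now [(1,1) g=4 f=9, (1,2) g=3 f=9, (1,3) g=2 f=9, (1,4) g=1 f=9, (2,0) g=4 f=9, (2,5) g=1 f=9, (3,1) g=4 f=7, (3,2) g=3 f=7, (3,3) g=2 f=7, (3,4) g=1 f=7]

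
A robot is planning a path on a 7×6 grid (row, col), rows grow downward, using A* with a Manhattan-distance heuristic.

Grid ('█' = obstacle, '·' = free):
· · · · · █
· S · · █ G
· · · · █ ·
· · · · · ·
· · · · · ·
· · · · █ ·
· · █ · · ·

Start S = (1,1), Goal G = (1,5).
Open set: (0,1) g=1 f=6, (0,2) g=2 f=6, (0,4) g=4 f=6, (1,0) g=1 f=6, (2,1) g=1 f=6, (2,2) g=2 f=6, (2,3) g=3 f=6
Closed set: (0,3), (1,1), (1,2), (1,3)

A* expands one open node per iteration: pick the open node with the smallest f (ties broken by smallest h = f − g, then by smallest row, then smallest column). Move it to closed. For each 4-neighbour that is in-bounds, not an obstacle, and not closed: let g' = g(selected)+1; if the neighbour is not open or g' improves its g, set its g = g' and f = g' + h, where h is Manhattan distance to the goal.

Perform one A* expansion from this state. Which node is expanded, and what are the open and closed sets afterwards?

step 1: expand (0,4) (f=6, h=2) → closed; open now [(0,1) g=1 f=6, (0,2) g=2 f=6, (1,0) g=1 f=6, (2,1) g=1 f=6, (2,2) g=2 f=6, (2,3) g=3 f=6]

expanded=(0,4); open=[(0,1) g=1 f=6, (0,2) g=2 f=6, (1,0) g=1 f=6, (2,1) g=1 f=6, (2,2) g=2 f=6, (2,3) g=3 f=6]; closed=[(0,3), (0,4), (1,1), (1,2), (1,3)]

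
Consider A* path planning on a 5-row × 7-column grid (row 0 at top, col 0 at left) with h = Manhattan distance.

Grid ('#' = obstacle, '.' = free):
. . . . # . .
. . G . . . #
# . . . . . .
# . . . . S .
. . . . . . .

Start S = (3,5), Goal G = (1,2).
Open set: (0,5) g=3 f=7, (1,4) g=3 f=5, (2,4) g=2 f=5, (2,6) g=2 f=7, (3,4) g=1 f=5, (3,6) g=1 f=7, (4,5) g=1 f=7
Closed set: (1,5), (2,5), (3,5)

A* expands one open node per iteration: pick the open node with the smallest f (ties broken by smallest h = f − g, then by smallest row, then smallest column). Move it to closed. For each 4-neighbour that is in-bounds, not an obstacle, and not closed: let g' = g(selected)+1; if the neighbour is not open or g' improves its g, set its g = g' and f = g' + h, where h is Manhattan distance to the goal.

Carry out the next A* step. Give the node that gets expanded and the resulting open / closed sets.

step 1: expand (1,4) (f=5, h=2) → closed; open now [(0,5) g=3 f=7, (1,3) g=4 f=5, (2,4) g=2 f=5, (2,6) g=2 f=7, (3,4) g=1 f=5, (3,6) g=1 f=7, (4,5) g=1 f=7]

expanded=(1,4); open=[(0,5) g=3 f=7, (1,3) g=4 f=5, (2,4) g=2 f=5, (2,6) g=2 f=7, (3,4) g=1 f=5, (3,6) g=1 f=7, (4,5) g=1 f=7]; closed=[(1,4), (1,5), (2,5), (3,5)]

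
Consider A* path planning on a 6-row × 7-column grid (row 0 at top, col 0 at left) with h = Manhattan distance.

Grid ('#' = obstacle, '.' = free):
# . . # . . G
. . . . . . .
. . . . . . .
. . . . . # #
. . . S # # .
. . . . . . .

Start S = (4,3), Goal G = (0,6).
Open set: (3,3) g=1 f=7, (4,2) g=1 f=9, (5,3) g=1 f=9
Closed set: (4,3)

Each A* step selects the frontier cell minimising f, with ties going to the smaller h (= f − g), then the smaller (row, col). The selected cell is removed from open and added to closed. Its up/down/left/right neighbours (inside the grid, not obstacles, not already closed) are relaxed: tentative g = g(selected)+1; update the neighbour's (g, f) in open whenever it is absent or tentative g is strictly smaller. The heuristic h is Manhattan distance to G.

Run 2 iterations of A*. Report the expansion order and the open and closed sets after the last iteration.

step 1: expand (3,3) (f=7, h=6) → closed; open now [(2,3) g=2 f=7, (3,2) g=2 f=9, (3,4) g=2 f=7, (4,2) g=1 f=9, (5,3) g=1 f=9]
step 2: expand (2,3) (f=7, h=5) → closed; open now [(1,3) g=3 f=7, (2,2) g=3 f=9, (2,4) g=3 f=7, (3,2) g=2 f=9, (3,4) g=2 f=7, (4,2) g=1 f=9, (5,3) g=1 f=9]

order=[(3,3) → (2,3)]; open=[(1,3) g=3 f=7, (2,2) g=3 f=9, (2,4) g=3 f=7, (3,2) g=2 f=9, (3,4) g=2 f=7, (4,2) g=1 f=9, (5,3) g=1 f=9]; closed=[(2,3), (3,3), (4,3)]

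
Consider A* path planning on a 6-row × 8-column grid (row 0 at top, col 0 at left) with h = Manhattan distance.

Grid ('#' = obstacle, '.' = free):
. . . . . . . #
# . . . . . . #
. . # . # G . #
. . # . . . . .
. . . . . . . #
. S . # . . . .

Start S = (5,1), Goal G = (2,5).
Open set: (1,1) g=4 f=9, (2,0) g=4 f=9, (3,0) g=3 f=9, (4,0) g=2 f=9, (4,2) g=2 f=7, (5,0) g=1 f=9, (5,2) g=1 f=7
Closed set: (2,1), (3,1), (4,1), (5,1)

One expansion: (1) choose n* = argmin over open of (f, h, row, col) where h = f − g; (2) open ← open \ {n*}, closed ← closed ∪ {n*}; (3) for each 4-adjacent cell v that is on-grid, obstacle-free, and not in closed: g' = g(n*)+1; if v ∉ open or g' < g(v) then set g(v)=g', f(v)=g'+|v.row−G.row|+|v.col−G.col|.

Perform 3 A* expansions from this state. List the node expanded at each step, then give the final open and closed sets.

step 1: expand (4,2) (f=7, h=5) → closed; open now [(1,1) g=4 f=9, (2,0) g=4 f=9, (3,0) g=3 f=9, (4,0) g=2 f=9, (4,3) g=3 f=7, (5,0) g=1 f=9, (5,2) g=1 f=7]
step 2: expand (4,3) (f=7, h=4) → closed; open now [(1,1) g=4 f=9, (2,0) g=4 f=9, (3,0) g=3 f=9, (3,3) g=4 f=7, (4,0) g=2 f=9, (4,4) g=4 f=7, (5,0) g=1 f=9, (5,2) g=1 f=7]
step 3: expand (3,3) (f=7, h=3) → closed; open now [(1,1) g=4 f=9, (2,0) g=4 f=9, (2,3) g=5 f=7, (3,0) g=3 f=9, (3,4) g=5 f=7, (4,0) g=2 f=9, (4,4) g=4 f=7, (5,0) g=1 f=9, (5,2) g=1 f=7]

order=[(4,2) → (4,3) → (3,3)]; open=[(1,1) g=4 f=9, (2,0) g=4 f=9, (2,3) g=5 f=7, (3,0) g=3 f=9, (3,4) g=5 f=7, (4,0) g=2 f=9, (4,4) g=4 f=7, (5,0) g=1 f=9, (5,2) g=1 f=7]; closed=[(2,1), (3,1), (3,3), (4,1), (4,2), (4,3), (5,1)]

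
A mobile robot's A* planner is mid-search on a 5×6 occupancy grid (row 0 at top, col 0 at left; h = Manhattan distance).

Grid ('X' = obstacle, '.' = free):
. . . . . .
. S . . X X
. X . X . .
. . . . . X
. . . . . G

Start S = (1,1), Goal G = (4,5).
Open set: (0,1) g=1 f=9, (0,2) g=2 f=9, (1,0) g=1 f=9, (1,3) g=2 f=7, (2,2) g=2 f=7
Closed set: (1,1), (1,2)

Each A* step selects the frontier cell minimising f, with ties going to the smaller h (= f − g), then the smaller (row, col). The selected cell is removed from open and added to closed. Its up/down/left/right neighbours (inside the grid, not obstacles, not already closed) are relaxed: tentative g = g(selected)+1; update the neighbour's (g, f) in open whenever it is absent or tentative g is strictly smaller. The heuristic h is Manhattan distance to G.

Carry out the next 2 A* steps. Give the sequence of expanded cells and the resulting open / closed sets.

order=[(1,3) → (2,2)]; open=[(0,1) g=1 f=9, (0,2) g=2 f=9, (0,3) g=3 f=9, (1,0) g=1 f=9, (3,2) g=3 f=7]; closed=[(1,1), (1,2), (1,3), (2,2)]

step 1: expand (1,3) (f=7, h=5) → closed; open now [(0,1) g=1 f=9, (0,2) g=2 f=9, (0,3) g=3 f=9, (1,0) g=1 f=9, (2,2) g=2 f=7]
step 2: expand (2,2) (f=7, h=5) → closed; open now [(0,1) g=1 f=9, (0,2) g=2 f=9, (0,3) g=3 f=9, (1,0) g=1 f=9, (3,2) g=3 f=7]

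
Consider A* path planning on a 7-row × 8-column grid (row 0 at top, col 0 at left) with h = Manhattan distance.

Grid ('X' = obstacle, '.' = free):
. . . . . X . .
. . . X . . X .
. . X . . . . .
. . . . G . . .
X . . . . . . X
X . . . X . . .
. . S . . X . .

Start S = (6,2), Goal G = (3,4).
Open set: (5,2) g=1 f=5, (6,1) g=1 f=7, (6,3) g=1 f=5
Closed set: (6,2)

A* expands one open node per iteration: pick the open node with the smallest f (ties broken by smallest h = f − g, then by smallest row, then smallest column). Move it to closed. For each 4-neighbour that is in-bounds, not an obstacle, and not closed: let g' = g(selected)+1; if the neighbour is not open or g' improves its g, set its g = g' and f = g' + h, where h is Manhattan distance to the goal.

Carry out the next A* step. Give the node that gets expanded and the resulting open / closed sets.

step 1: expand (5,2) (f=5, h=4) → closed; open now [(4,2) g=2 f=5, (5,1) g=2 f=7, (5,3) g=2 f=5, (6,1) g=1 f=7, (6,3) g=1 f=5]

expanded=(5,2); open=[(4,2) g=2 f=5, (5,1) g=2 f=7, (5,3) g=2 f=5, (6,1) g=1 f=7, (6,3) g=1 f=5]; closed=[(5,2), (6,2)]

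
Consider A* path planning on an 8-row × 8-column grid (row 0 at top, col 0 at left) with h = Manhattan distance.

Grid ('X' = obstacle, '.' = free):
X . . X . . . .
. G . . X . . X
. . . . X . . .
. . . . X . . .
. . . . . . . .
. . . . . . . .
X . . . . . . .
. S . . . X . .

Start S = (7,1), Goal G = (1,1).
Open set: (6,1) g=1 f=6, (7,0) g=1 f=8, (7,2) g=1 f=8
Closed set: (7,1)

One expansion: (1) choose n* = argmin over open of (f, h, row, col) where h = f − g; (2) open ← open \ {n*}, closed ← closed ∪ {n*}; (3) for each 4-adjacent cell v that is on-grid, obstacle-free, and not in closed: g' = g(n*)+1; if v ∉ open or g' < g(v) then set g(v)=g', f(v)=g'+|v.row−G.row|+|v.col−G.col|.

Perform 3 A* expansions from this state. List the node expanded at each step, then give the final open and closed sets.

step 1: expand (6,1) (f=6, h=5) → closed; open now [(5,1) g=2 f=6, (6,2) g=2 f=8, (7,0) g=1 f=8, (7,2) g=1 f=8]
step 2: expand (5,1) (f=6, h=4) → closed; open now [(4,1) g=3 f=6, (5,0) g=3 f=8, (5,2) g=3 f=8, (6,2) g=2 f=8, (7,0) g=1 f=8, (7,2) g=1 f=8]
step 3: expand (4,1) (f=6, h=3) → closed; open now [(3,1) g=4 f=6, (4,0) g=4 f=8, (4,2) g=4 f=8, (5,0) g=3 f=8, (5,2) g=3 f=8, (6,2) g=2 f=8, (7,0) g=1 f=8, (7,2) g=1 f=8]

order=[(6,1) → (5,1) → (4,1)]; open=[(3,1) g=4 f=6, (4,0) g=4 f=8, (4,2) g=4 f=8, (5,0) g=3 f=8, (5,2) g=3 f=8, (6,2) g=2 f=8, (7,0) g=1 f=8, (7,2) g=1 f=8]; closed=[(4,1), (5,1), (6,1), (7,1)]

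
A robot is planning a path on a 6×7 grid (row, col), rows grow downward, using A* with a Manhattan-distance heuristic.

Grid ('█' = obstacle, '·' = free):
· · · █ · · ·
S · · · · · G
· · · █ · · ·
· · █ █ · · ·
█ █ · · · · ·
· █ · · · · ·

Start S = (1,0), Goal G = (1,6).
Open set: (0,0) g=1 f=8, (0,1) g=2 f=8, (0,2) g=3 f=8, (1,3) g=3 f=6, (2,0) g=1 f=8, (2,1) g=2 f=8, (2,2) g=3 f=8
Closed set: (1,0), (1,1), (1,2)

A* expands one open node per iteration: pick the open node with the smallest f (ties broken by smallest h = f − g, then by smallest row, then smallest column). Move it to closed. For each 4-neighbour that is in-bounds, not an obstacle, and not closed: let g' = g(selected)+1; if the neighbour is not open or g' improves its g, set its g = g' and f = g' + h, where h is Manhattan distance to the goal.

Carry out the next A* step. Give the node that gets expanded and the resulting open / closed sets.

step 1: expand (1,3) (f=6, h=3) → closed; open now [(0,0) g=1 f=8, (0,1) g=2 f=8, (0,2) g=3 f=8, (1,4) g=4 f=6, (2,0) g=1 f=8, (2,1) g=2 f=8, (2,2) g=3 f=8]

expanded=(1,3); open=[(0,0) g=1 f=8, (0,1) g=2 f=8, (0,2) g=3 f=8, (1,4) g=4 f=6, (2,0) g=1 f=8, (2,1) g=2 f=8, (2,2) g=3 f=8]; closed=[(1,0), (1,1), (1,2), (1,3)]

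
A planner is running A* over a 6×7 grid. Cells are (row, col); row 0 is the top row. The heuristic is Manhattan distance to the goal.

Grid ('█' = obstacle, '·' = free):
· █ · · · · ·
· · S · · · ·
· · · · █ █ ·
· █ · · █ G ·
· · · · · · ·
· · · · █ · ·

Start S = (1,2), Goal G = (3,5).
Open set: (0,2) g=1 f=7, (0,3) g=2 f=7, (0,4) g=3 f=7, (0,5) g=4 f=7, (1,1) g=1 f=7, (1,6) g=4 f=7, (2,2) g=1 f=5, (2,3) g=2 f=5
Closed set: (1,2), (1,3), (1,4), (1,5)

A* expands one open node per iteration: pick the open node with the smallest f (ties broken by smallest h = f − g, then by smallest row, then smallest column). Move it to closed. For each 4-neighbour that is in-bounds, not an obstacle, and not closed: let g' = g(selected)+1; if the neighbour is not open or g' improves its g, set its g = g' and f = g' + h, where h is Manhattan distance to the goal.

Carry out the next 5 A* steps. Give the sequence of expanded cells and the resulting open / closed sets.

order=[(2,3) → (3,3) → (2,2) → (3,2) → (0,5)]; open=[(0,2) g=1 f=7, (0,3) g=2 f=7, (0,4) g=3 f=7, (0,6) g=5 f=9, (1,1) g=1 f=7, (1,6) g=4 f=7, (2,1) g=2 f=7, (4,2) g=3 f=7, (4,3) g=4 f=7]; closed=[(0,5), (1,2), (1,3), (1,4), (1,5), (2,2), (2,3), (3,2), (3,3)]

step 1: expand (2,3) (f=5, h=3) → closed; open now [(0,2) g=1 f=7, (0,3) g=2 f=7, (0,4) g=3 f=7, (0,5) g=4 f=7, (1,1) g=1 f=7, (1,6) g=4 f=7, (2,2) g=1 f=5, (3,3) g=3 f=5]
step 2: expand (3,3) (f=5, h=2) → closed; open now [(0,2) g=1 f=7, (0,3) g=2 f=7, (0,4) g=3 f=7, (0,5) g=4 f=7, (1,1) g=1 f=7, (1,6) g=4 f=7, (2,2) g=1 f=5, (3,2) g=4 f=7, (4,3) g=4 f=7]
step 3: expand (2,2) (f=5, h=4) → closed; open now [(0,2) g=1 f=7, (0,3) g=2 f=7, (0,4) g=3 f=7, (0,5) g=4 f=7, (1,1) g=1 f=7, (1,6) g=4 f=7, (2,1) g=2 f=7, (3,2) g=2 f=5, (4,3) g=4 f=7]
step 4: expand (3,2) (f=5, h=3) → closed; open now [(0,2) g=1 f=7, (0,3) g=2 f=7, (0,4) g=3 f=7, (0,5) g=4 f=7, (1,1) g=1 f=7, (1,6) g=4 f=7, (2,1) g=2 f=7, (4,2) g=3 f=7, (4,3) g=4 f=7]
step 5: expand (0,5) (f=7, h=3) → closed; open now [(0,2) g=1 f=7, (0,3) g=2 f=7, (0,4) g=3 f=7, (0,6) g=5 f=9, (1,1) g=1 f=7, (1,6) g=4 f=7, (2,1) g=2 f=7, (4,2) g=3 f=7, (4,3) g=4 f=7]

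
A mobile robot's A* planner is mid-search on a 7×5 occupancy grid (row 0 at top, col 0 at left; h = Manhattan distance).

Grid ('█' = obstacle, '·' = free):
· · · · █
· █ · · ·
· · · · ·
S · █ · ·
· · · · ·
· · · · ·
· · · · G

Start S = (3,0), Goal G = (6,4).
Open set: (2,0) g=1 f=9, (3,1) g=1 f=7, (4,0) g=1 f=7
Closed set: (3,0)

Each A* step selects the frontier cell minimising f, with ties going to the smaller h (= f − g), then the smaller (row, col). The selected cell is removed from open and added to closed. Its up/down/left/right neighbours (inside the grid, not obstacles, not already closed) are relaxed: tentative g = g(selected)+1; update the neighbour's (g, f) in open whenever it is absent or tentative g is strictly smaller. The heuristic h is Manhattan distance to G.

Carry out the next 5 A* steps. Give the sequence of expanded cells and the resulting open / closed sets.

order=[(3,1) → (4,1) → (4,2) → (4,3) → (4,4)]; open=[(2,0) g=1 f=9, (2,1) g=2 f=9, (3,3) g=5 f=9, (3,4) g=6 f=9, (4,0) g=1 f=7, (5,1) g=3 f=7, (5,2) g=4 f=7, (5,3) g=5 f=7, (5,4) g=6 f=7]; closed=[(3,0), (3,1), (4,1), (4,2), (4,3), (4,4)]

step 1: expand (3,1) (f=7, h=6) → closed; open now [(2,0) g=1 f=9, (2,1) g=2 f=9, (4,0) g=1 f=7, (4,1) g=2 f=7]
step 2: expand (4,1) (f=7, h=5) → closed; open now [(2,0) g=1 f=9, (2,1) g=2 f=9, (4,0) g=1 f=7, (4,2) g=3 f=7, (5,1) g=3 f=7]
step 3: expand (4,2) (f=7, h=4) → closed; open now [(2,0) g=1 f=9, (2,1) g=2 f=9, (4,0) g=1 f=7, (4,3) g=4 f=7, (5,1) g=3 f=7, (5,2) g=4 f=7]
step 4: expand (4,3) (f=7, h=3) → closed; open now [(2,0) g=1 f=9, (2,1) g=2 f=9, (3,3) g=5 f=9, (4,0) g=1 f=7, (4,4) g=5 f=7, (5,1) g=3 f=7, (5,2) g=4 f=7, (5,3) g=5 f=7]
step 5: expand (4,4) (f=7, h=2) → closed; open now [(2,0) g=1 f=9, (2,1) g=2 f=9, (3,3) g=5 f=9, (3,4) g=6 f=9, (4,0) g=1 f=7, (5,1) g=3 f=7, (5,2) g=4 f=7, (5,3) g=5 f=7, (5,4) g=6 f=7]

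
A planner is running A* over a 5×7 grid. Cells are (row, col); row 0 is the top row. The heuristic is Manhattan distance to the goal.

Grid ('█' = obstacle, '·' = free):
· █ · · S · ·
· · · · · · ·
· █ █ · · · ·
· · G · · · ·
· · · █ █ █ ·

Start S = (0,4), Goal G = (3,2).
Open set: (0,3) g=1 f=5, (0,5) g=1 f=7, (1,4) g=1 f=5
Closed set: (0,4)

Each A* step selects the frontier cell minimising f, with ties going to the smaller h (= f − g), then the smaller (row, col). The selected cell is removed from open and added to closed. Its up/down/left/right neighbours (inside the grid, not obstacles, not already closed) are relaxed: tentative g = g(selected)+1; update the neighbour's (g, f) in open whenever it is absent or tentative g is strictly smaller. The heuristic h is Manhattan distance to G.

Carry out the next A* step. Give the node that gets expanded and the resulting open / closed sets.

step 1: expand (0,3) (f=5, h=4) → closed; open now [(0,2) g=2 f=5, (0,5) g=1 f=7, (1,3) g=2 f=5, (1,4) g=1 f=5]

expanded=(0,3); open=[(0,2) g=2 f=5, (0,5) g=1 f=7, (1,3) g=2 f=5, (1,4) g=1 f=5]; closed=[(0,3), (0,4)]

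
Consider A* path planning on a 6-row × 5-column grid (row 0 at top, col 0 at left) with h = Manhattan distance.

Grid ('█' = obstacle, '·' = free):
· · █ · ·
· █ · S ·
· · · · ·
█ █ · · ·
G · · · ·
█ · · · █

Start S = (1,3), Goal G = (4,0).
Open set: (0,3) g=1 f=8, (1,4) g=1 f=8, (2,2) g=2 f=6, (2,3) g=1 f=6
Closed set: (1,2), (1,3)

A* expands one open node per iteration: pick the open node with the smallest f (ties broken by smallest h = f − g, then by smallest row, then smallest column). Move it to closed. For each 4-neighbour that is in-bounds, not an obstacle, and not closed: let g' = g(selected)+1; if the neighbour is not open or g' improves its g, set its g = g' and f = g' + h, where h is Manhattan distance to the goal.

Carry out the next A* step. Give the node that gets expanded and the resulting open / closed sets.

expanded=(2,2); open=[(0,3) g=1 f=8, (1,4) g=1 f=8, (2,1) g=3 f=6, (2,3) g=1 f=6, (3,2) g=3 f=6]; closed=[(1,2), (1,3), (2,2)]

step 1: expand (2,2) (f=6, h=4) → closed; open now [(0,3) g=1 f=8, (1,4) g=1 f=8, (2,1) g=3 f=6, (2,3) g=1 f=6, (3,2) g=3 f=6]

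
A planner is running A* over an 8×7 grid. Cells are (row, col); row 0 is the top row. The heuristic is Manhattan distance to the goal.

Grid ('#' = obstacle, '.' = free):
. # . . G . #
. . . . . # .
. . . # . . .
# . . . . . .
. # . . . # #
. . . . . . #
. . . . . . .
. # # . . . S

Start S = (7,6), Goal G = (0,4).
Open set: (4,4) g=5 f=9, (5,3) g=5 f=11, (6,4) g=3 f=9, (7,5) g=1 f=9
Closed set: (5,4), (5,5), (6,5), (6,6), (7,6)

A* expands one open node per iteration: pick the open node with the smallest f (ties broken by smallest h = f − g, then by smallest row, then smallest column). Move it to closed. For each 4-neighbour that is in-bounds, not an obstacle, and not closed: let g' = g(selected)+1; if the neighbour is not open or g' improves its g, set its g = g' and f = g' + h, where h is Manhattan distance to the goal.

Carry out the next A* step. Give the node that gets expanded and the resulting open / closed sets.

expanded=(4,4); open=[(3,4) g=6 f=9, (4,3) g=6 f=11, (5,3) g=5 f=11, (6,4) g=3 f=9, (7,5) g=1 f=9]; closed=[(4,4), (5,4), (5,5), (6,5), (6,6), (7,6)]

step 1: expand (4,4) (f=9, h=4) → closed; open now [(3,4) g=6 f=9, (4,3) g=6 f=11, (5,3) g=5 f=11, (6,4) g=3 f=9, (7,5) g=1 f=9]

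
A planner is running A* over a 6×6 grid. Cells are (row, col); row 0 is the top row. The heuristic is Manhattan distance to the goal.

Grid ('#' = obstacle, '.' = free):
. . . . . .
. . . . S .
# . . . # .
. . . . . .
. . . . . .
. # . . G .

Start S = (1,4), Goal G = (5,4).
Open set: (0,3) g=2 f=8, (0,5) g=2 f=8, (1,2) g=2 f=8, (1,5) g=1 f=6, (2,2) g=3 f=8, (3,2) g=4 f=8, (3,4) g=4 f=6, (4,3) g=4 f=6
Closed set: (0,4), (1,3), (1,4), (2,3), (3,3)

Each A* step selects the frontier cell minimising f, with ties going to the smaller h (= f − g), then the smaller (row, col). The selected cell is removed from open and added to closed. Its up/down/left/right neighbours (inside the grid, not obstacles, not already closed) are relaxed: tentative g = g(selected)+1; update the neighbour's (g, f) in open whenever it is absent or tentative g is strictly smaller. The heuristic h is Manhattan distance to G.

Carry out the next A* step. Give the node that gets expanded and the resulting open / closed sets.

step 1: expand (3,4) (f=6, h=2) → closed; open now [(0,3) g=2 f=8, (0,5) g=2 f=8, (1,2) g=2 f=8, (1,5) g=1 f=6, (2,2) g=3 f=8, (3,2) g=4 f=8, (3,5) g=5 f=8, (4,3) g=4 f=6, (4,4) g=5 f=6]

expanded=(3,4); open=[(0,3) g=2 f=8, (0,5) g=2 f=8, (1,2) g=2 f=8, (1,5) g=1 f=6, (2,2) g=3 f=8, (3,2) g=4 f=8, (3,5) g=5 f=8, (4,3) g=4 f=6, (4,4) g=5 f=6]; closed=[(0,4), (1,3), (1,4), (2,3), (3,3), (3,4)]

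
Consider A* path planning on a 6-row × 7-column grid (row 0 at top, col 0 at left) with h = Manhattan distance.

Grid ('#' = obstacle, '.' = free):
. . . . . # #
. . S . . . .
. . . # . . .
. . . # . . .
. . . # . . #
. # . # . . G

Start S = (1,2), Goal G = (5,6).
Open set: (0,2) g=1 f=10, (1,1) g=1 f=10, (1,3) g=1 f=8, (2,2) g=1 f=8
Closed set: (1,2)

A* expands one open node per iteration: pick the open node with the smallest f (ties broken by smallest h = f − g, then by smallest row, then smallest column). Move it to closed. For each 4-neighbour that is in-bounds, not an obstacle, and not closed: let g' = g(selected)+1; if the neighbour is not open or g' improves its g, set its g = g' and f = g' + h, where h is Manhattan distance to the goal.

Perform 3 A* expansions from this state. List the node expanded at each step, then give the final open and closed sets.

order=[(1,3) → (1,4) → (1,5)]; open=[(0,2) g=1 f=10, (0,3) g=2 f=10, (0,4) g=3 f=10, (1,1) g=1 f=10, (1,6) g=4 f=8, (2,2) g=1 f=8, (2,4) g=3 f=8, (2,5) g=4 f=8]; closed=[(1,2), (1,3), (1,4), (1,5)]

step 1: expand (1,3) (f=8, h=7) → closed; open now [(0,2) g=1 f=10, (0,3) g=2 f=10, (1,1) g=1 f=10, (1,4) g=2 f=8, (2,2) g=1 f=8]
step 2: expand (1,4) (f=8, h=6) → closed; open now [(0,2) g=1 f=10, (0,3) g=2 f=10, (0,4) g=3 f=10, (1,1) g=1 f=10, (1,5) g=3 f=8, (2,2) g=1 f=8, (2,4) g=3 f=8]
step 3: expand (1,5) (f=8, h=5) → closed; open now [(0,2) g=1 f=10, (0,3) g=2 f=10, (0,4) g=3 f=10, (1,1) g=1 f=10, (1,6) g=4 f=8, (2,2) g=1 f=8, (2,4) g=3 f=8, (2,5) g=4 f=8]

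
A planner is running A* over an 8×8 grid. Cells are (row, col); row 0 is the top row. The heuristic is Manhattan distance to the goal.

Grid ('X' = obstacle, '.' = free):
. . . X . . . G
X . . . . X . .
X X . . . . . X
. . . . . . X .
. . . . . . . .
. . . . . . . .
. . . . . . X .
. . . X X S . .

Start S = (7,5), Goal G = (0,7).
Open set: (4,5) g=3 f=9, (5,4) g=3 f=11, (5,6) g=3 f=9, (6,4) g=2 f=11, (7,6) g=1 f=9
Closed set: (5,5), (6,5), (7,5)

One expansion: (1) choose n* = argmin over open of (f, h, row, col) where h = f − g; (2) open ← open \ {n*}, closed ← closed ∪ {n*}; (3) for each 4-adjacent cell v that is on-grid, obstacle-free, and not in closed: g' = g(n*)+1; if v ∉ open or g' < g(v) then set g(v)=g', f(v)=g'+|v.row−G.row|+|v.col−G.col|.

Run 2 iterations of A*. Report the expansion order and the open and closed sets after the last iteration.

order=[(4,5) → (3,5)]; open=[(2,5) g=5 f=9, (3,4) g=5 f=11, (4,4) g=4 f=11, (4,6) g=4 f=9, (5,4) g=3 f=11, (5,6) g=3 f=9, (6,4) g=2 f=11, (7,6) g=1 f=9]; closed=[(3,5), (4,5), (5,5), (6,5), (7,5)]

step 1: expand (4,5) (f=9, h=6) → closed; open now [(3,5) g=4 f=9, (4,4) g=4 f=11, (4,6) g=4 f=9, (5,4) g=3 f=11, (5,6) g=3 f=9, (6,4) g=2 f=11, (7,6) g=1 f=9]
step 2: expand (3,5) (f=9, h=5) → closed; open now [(2,5) g=5 f=9, (3,4) g=5 f=11, (4,4) g=4 f=11, (4,6) g=4 f=9, (5,4) g=3 f=11, (5,6) g=3 f=9, (6,4) g=2 f=11, (7,6) g=1 f=9]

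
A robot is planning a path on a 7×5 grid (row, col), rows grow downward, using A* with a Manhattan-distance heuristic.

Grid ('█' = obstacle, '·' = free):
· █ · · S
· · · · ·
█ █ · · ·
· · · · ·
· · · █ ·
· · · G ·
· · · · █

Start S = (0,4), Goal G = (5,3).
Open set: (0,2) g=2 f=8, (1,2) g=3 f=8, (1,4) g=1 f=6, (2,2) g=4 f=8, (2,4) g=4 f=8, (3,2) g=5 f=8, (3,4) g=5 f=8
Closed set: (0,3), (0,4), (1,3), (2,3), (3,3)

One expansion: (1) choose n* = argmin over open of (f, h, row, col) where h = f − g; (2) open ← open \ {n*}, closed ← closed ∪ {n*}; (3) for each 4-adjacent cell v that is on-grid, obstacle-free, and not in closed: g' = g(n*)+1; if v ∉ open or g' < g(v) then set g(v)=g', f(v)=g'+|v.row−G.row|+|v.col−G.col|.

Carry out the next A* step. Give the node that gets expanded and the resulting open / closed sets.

expanded=(1,4); open=[(0,2) g=2 f=8, (1,2) g=3 f=8, (2,2) g=4 f=8, (2,4) g=2 f=6, (3,2) g=5 f=8, (3,4) g=5 f=8]; closed=[(0,3), (0,4), (1,3), (1,4), (2,3), (3,3)]

step 1: expand (1,4) (f=6, h=5) → closed; open now [(0,2) g=2 f=8, (1,2) g=3 f=8, (2,2) g=4 f=8, (2,4) g=2 f=6, (3,2) g=5 f=8, (3,4) g=5 f=8]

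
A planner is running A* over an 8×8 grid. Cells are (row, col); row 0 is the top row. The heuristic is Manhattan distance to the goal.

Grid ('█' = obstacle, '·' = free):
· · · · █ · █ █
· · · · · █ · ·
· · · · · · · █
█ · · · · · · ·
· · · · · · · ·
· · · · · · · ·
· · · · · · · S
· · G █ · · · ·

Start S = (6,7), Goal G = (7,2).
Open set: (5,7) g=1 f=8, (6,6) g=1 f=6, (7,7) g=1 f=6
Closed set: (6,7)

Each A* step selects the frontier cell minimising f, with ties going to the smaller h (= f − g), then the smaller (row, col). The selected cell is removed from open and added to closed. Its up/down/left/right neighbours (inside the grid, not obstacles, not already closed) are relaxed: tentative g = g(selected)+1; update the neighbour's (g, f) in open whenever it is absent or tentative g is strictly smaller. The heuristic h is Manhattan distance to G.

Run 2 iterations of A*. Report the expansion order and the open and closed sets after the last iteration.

step 1: expand (6,6) (f=6, h=5) → closed; open now [(5,6) g=2 f=8, (5,7) g=1 f=8, (6,5) g=2 f=6, (7,6) g=2 f=6, (7,7) g=1 f=6]
step 2: expand (6,5) (f=6, h=4) → closed; open now [(5,5) g=3 f=8, (5,6) g=2 f=8, (5,7) g=1 f=8, (6,4) g=3 f=6, (7,5) g=3 f=6, (7,6) g=2 f=6, (7,7) g=1 f=6]

order=[(6,6) → (6,5)]; open=[(5,5) g=3 f=8, (5,6) g=2 f=8, (5,7) g=1 f=8, (6,4) g=3 f=6, (7,5) g=3 f=6, (7,6) g=2 f=6, (7,7) g=1 f=6]; closed=[(6,5), (6,6), (6,7)]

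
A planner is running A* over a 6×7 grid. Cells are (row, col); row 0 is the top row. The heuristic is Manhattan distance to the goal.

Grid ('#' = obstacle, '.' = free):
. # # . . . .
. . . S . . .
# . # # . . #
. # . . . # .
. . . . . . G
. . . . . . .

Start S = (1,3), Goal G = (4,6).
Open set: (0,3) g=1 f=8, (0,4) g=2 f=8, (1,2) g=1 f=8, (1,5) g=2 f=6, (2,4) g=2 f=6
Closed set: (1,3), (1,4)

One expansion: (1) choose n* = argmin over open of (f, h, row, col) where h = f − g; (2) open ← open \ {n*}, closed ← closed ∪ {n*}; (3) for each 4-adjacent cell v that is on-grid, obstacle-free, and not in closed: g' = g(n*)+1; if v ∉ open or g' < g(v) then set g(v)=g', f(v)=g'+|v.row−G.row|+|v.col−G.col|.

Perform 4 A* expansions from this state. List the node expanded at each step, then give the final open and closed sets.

step 1: expand (1,5) (f=6, h=4) → closed; open now [(0,3) g=1 f=8, (0,4) g=2 f=8, (0,5) g=3 f=8, (1,2) g=1 f=8, (1,6) g=3 f=6, (2,4) g=2 f=6, (2,5) g=3 f=6]
step 2: expand (1,6) (f=6, h=3) → closed; open now [(0,3) g=1 f=8, (0,4) g=2 f=8, (0,5) g=3 f=8, (0,6) g=4 f=8, (1,2) g=1 f=8, (2,4) g=2 f=6, (2,5) g=3 f=6]
step 3: expand (2,5) (f=6, h=3) → closed; open now [(0,3) g=1 f=8, (0,4) g=2 f=8, (0,5) g=3 f=8, (0,6) g=4 f=8, (1,2) g=1 f=8, (2,4) g=2 f=6]
step 4: expand (2,4) (f=6, h=4) → closed; open now [(0,3) g=1 f=8, (0,4) g=2 f=8, (0,5) g=3 f=8, (0,6) g=4 f=8, (1,2) g=1 f=8, (3,4) g=3 f=6]

order=[(1,5) → (1,6) → (2,5) → (2,4)]; open=[(0,3) g=1 f=8, (0,4) g=2 f=8, (0,5) g=3 f=8, (0,6) g=4 f=8, (1,2) g=1 f=8, (3,4) g=3 f=6]; closed=[(1,3), (1,4), (1,5), (1,6), (2,4), (2,5)]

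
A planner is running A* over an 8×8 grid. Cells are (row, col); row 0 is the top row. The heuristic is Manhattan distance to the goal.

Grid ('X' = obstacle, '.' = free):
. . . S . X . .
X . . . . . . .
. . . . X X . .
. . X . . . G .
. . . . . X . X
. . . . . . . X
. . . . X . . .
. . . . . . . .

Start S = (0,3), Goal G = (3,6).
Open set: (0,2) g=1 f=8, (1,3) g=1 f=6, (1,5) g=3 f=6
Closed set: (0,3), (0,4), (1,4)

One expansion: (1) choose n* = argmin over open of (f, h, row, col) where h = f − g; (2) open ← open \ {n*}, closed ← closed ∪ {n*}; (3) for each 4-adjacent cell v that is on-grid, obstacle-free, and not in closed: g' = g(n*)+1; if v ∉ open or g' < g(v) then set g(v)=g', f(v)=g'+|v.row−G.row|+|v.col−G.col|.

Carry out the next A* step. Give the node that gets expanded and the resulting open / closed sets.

expanded=(1,5); open=[(0,2) g=1 f=8, (1,3) g=1 f=6, (1,6) g=4 f=6]; closed=[(0,3), (0,4), (1,4), (1,5)]

step 1: expand (1,5) (f=6, h=3) → closed; open now [(0,2) g=1 f=8, (1,3) g=1 f=6, (1,6) g=4 f=6]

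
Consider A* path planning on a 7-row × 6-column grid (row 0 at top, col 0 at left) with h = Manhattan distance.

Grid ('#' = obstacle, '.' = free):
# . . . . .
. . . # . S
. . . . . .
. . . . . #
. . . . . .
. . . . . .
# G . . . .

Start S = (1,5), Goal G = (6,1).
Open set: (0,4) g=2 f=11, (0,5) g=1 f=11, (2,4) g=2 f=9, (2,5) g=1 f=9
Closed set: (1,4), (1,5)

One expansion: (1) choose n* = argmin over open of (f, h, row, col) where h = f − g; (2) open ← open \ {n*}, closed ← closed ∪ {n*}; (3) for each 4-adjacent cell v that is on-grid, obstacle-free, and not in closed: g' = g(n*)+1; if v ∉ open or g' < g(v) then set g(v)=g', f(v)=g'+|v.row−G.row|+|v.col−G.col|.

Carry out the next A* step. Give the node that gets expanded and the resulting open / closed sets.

expanded=(2,4); open=[(0,4) g=2 f=11, (0,5) g=1 f=11, (2,3) g=3 f=9, (2,5) g=1 f=9, (3,4) g=3 f=9]; closed=[(1,4), (1,5), (2,4)]

step 1: expand (2,4) (f=9, h=7) → closed; open now [(0,4) g=2 f=11, (0,5) g=1 f=11, (2,3) g=3 f=9, (2,5) g=1 f=9, (3,4) g=3 f=9]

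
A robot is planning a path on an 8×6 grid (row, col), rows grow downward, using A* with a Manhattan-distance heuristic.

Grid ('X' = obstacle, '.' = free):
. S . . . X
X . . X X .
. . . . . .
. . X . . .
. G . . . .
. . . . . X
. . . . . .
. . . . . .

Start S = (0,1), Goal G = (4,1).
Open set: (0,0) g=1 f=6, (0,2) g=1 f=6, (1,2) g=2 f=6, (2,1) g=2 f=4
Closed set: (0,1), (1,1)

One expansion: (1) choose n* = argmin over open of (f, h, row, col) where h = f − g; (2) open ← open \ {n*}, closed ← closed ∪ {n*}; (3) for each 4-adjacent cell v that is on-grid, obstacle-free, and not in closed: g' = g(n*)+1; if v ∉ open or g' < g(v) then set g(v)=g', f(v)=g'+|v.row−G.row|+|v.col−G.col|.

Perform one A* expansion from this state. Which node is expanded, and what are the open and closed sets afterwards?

expanded=(2,1); open=[(0,0) g=1 f=6, (0,2) g=1 f=6, (1,2) g=2 f=6, (2,0) g=3 f=6, (2,2) g=3 f=6, (3,1) g=3 f=4]; closed=[(0,1), (1,1), (2,1)]

step 1: expand (2,1) (f=4, h=2) → closed; open now [(0,0) g=1 f=6, (0,2) g=1 f=6, (1,2) g=2 f=6, (2,0) g=3 f=6, (2,2) g=3 f=6, (3,1) g=3 f=4]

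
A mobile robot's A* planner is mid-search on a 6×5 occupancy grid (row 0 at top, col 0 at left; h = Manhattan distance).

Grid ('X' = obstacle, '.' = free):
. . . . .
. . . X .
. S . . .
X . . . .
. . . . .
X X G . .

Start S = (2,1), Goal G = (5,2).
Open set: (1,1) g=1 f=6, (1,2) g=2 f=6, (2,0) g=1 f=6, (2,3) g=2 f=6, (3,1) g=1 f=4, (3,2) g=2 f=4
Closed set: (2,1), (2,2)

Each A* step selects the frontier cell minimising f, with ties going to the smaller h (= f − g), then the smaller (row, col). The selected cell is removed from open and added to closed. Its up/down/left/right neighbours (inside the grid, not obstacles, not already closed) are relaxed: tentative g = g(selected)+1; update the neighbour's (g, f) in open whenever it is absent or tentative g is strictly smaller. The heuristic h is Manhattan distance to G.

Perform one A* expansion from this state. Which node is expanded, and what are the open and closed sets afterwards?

step 1: expand (3,2) (f=4, h=2) → closed; open now [(1,1) g=1 f=6, (1,2) g=2 f=6, (2,0) g=1 f=6, (2,3) g=2 f=6, (3,1) g=1 f=4, (3,3) g=3 f=6, (4,2) g=3 f=4]

expanded=(3,2); open=[(1,1) g=1 f=6, (1,2) g=2 f=6, (2,0) g=1 f=6, (2,3) g=2 f=6, (3,1) g=1 f=4, (3,3) g=3 f=6, (4,2) g=3 f=4]; closed=[(2,1), (2,2), (3,2)]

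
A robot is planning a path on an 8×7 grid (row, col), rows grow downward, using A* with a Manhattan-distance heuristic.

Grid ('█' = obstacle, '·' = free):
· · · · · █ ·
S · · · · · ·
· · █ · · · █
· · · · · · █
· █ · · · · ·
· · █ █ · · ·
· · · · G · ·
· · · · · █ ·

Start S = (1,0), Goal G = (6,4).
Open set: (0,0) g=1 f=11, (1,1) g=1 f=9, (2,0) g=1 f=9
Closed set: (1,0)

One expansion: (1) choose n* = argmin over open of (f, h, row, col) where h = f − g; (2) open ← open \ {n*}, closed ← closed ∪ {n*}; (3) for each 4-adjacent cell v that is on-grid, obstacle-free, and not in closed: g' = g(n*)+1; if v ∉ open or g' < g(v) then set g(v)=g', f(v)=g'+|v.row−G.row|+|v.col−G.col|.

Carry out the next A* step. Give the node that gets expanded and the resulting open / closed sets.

expanded=(1,1); open=[(0,0) g=1 f=11, (0,1) g=2 f=11, (1,2) g=2 f=9, (2,0) g=1 f=9, (2,1) g=2 f=9]; closed=[(1,0), (1,1)]

step 1: expand (1,1) (f=9, h=8) → closed; open now [(0,0) g=1 f=11, (0,1) g=2 f=11, (1,2) g=2 f=9, (2,0) g=1 f=9, (2,1) g=2 f=9]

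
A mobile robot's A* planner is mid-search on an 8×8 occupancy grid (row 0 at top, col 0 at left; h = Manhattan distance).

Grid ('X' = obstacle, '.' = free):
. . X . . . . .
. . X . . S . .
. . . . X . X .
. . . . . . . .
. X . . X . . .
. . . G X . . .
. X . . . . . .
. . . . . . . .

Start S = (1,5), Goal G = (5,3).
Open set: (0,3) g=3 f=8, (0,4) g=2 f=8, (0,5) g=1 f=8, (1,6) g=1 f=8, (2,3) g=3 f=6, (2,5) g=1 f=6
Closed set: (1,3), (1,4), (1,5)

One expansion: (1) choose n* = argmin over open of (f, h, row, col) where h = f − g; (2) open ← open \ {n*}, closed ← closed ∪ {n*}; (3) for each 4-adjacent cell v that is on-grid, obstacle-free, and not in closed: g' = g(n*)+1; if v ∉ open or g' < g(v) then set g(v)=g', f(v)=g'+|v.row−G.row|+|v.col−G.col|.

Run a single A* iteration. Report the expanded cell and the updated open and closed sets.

step 1: expand (2,3) (f=6, h=3) → closed; open now [(0,3) g=3 f=8, (0,4) g=2 f=8, (0,5) g=1 f=8, (1,6) g=1 f=8, (2,2) g=4 f=8, (2,5) g=1 f=6, (3,3) g=4 f=6]

expanded=(2,3); open=[(0,3) g=3 f=8, (0,4) g=2 f=8, (0,5) g=1 f=8, (1,6) g=1 f=8, (2,2) g=4 f=8, (2,5) g=1 f=6, (3,3) g=4 f=6]; closed=[(1,3), (1,4), (1,5), (2,3)]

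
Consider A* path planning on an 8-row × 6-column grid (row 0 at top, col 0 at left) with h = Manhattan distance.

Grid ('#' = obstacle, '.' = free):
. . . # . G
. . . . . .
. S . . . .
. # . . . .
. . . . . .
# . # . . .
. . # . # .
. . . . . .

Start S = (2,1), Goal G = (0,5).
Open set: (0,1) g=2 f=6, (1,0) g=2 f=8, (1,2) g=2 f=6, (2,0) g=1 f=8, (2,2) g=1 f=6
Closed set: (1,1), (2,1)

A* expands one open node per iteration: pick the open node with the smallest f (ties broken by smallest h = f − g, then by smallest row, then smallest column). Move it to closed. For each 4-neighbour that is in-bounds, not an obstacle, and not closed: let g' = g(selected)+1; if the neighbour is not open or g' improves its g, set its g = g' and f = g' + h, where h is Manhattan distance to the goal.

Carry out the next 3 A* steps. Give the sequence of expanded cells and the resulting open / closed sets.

step 1: expand (0,1) (f=6, h=4) → closed; open now [(0,0) g=3 f=8, (0,2) g=3 f=6, (1,0) g=2 f=8, (1,2) g=2 f=6, (2,0) g=1 f=8, (2,2) g=1 f=6]
step 2: expand (0,2) (f=6, h=3) → closed; open now [(0,0) g=3 f=8, (1,0) g=2 f=8, (1,2) g=2 f=6, (2,0) g=1 f=8, (2,2) g=1 f=6]
step 3: expand (1,2) (f=6, h=4) → closed; open now [(0,0) g=3 f=8, (1,0) g=2 f=8, (1,3) g=3 f=6, (2,0) g=1 f=8, (2,2) g=1 f=6]

order=[(0,1) → (0,2) → (1,2)]; open=[(0,0) g=3 f=8, (1,0) g=2 f=8, (1,3) g=3 f=6, (2,0) g=1 f=8, (2,2) g=1 f=6]; closed=[(0,1), (0,2), (1,1), (1,2), (2,1)]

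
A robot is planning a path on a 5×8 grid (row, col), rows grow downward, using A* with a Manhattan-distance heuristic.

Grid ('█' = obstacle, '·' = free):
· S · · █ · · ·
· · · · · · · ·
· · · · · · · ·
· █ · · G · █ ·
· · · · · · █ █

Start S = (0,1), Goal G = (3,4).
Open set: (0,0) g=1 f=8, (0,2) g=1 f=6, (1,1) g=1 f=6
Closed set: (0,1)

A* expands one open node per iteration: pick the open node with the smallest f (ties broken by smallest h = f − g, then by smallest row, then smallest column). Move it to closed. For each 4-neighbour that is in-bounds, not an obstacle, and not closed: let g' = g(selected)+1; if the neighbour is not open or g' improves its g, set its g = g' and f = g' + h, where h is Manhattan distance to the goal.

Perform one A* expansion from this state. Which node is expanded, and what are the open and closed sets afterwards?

step 1: expand (0,2) (f=6, h=5) → closed; open now [(0,0) g=1 f=8, (0,3) g=2 f=6, (1,1) g=1 f=6, (1,2) g=2 f=6]

expanded=(0,2); open=[(0,0) g=1 f=8, (0,3) g=2 f=6, (1,1) g=1 f=6, (1,2) g=2 f=6]; closed=[(0,1), (0,2)]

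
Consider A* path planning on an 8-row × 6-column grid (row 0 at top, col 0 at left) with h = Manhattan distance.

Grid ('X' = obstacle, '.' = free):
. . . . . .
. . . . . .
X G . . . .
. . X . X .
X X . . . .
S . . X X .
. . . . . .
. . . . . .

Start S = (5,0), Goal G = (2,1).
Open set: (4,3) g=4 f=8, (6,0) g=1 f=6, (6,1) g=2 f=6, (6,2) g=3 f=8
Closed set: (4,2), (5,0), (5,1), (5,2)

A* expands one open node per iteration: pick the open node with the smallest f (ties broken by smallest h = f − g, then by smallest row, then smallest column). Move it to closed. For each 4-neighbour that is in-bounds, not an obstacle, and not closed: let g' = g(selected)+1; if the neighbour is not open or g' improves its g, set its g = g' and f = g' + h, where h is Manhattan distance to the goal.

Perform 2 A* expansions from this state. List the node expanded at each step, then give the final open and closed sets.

order=[(6,1) → (6,0)]; open=[(4,3) g=4 f=8, (6,2) g=3 f=8, (7,0) g=2 f=8, (7,1) g=3 f=8]; closed=[(4,2), (5,0), (5,1), (5,2), (6,0), (6,1)]

step 1: expand (6,1) (f=6, h=4) → closed; open now [(4,3) g=4 f=8, (6,0) g=1 f=6, (6,2) g=3 f=8, (7,1) g=3 f=8]
step 2: expand (6,0) (f=6, h=5) → closed; open now [(4,3) g=4 f=8, (6,2) g=3 f=8, (7,0) g=2 f=8, (7,1) g=3 f=8]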